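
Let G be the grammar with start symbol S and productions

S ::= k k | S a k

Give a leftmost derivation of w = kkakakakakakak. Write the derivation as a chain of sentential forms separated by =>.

S => Sak   [S ::= S a k]
Sak => Sakak   [S ::= S a k]
Sakak => Sakakak   [S ::= S a k]
Sakakak => Sakakakak   [S ::= S a k]
Sakakakak => Sakakakakak   [S ::= S a k]
Sakakakakak => Sakakakakakak   [S ::= S a k]
Sakakakakakak => kkakakakakakak   [S ::= k k]

S => Sak => Sakak => Sakakak => Sakakakak => Sakakakakak => Sakakakakakak => kkakakakakakak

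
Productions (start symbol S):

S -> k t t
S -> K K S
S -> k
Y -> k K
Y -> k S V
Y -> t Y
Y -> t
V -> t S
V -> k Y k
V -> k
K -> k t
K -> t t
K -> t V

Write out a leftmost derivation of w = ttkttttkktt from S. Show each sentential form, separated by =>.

S => KKS   [S -> K K S]
KKS => ttKS   [K -> t t]
ttKS => ttktS   [K -> k t]
ttktS => ttktKKS   [S -> K K S]
ttktKKS => ttktttKS   [K -> t t]
ttktttKS => ttkttttVS   [K -> t V]
ttkttttVS => ttkttttkS   [V -> k]
ttkttttkS => ttkttttkktt   [S -> k t t]

S => KKS => ttKS => ttktS => ttktKKS => ttktttKS => ttkttttVS => ttkttttkS => ttkttttkktt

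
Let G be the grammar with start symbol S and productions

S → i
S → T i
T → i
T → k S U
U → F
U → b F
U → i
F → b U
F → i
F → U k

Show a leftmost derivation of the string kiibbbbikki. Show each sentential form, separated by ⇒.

S ⇒ Ti ⇒ kSUi ⇒ kTiUi ⇒ kiiUi ⇒ kiiFi ⇒ kiiUki ⇒ kiibFki ⇒ kiibbUki ⇒ kiibbbFki ⇒ kiibbbUkki ⇒ kiibbbbFkki ⇒ kiibbbbikki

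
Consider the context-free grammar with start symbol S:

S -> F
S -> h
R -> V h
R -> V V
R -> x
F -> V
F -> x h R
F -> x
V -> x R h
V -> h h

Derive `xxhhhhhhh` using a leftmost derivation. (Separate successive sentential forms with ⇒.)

S ⇒ F ⇒ V ⇒ xRh ⇒ xVVh ⇒ xxRhVh ⇒ xxVhhVh ⇒ xxhhhhVh ⇒ xxhhhhhhh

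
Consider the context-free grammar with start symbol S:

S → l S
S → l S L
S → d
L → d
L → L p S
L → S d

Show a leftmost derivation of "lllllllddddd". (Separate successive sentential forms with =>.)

S => lS => llSL => lllSLL => llllSLLL => lllllSLLL => llllllSLLLL => lllllllSLLLL => llllllldLLLL => lllllllddLLL => llllllldddLL => lllllllddddL => lllllllddddd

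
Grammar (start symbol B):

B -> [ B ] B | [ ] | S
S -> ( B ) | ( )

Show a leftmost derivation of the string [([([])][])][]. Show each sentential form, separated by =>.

B => [B]B => [S]B => [(B)]B => [([B]B)]B => [([S]B)]B => [([(B)]B)]B => [([([])]B)]B => [([([])][])]B => [([([])][])][]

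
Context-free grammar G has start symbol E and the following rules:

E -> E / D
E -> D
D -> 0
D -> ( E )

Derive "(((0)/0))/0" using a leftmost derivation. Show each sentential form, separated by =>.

E => E/D => D/D => (E)/D => (D)/D => ((E))/D => ((E/D))/D => ((D/D))/D => (((E)/D))/D => (((D)/D))/D => (((0)/D))/D => (((0)/0))/D => (((0)/0))/0

E => E/D   [E -> E / D]
E/D => D/D   [E -> D]
D/D => (E)/D   [D -> ( E )]
(E)/D => (D)/D   [E -> D]
(D)/D => ((E))/D   [D -> ( E )]
((E))/D => ((E/D))/D   [E -> E / D]
((E/D))/D => ((D/D))/D   [E -> D]
((D/D))/D => (((E)/D))/D   [D -> ( E )]
(((E)/D))/D => (((D)/D))/D   [E -> D]
(((D)/D))/D => (((0)/D))/D   [D -> 0]
(((0)/D))/D => (((0)/0))/D   [D -> 0]
(((0)/0))/D => (((0)/0))/0   [D -> 0]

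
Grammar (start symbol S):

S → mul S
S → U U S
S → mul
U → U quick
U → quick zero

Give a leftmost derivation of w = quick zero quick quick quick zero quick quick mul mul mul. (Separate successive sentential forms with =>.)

S => U U S => U quick U S => U quick quick U S => quick zero quick quick U S => quick zero quick quick U quick S => quick zero quick quick U quick quick S => quick zero quick quick quick zero quick quick S => quick zero quick quick quick zero quick quick mul S => quick zero quick quick quick zero quick quick mul mul S => quick zero quick quick quick zero quick quick mul mul mul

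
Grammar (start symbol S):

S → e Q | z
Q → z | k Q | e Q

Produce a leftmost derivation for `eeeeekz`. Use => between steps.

S => eQ   [S → e Q]
eQ => eeQ   [Q → e Q]
eeQ => eeeQ   [Q → e Q]
eeeQ => eeeeQ   [Q → e Q]
eeeeQ => eeeeeQ   [Q → e Q]
eeeeeQ => eeeeekQ   [Q → k Q]
eeeeekQ => eeeeekz   [Q → z]

S => eQ => eeQ => eeeQ => eeeeQ => eeeeeQ => eeeeekQ => eeeeekz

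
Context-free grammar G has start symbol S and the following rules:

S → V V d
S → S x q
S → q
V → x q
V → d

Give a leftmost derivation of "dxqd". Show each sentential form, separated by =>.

S => VVd => dVd => dxqd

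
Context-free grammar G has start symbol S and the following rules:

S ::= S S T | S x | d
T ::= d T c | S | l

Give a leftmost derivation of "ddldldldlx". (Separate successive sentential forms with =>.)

S => Sx   [S ::= S x]
Sx => SSTx   [S ::= S S T]
SSTx => SSTSTx   [S ::= S S T]
SSTSTx => SSTSTSTx   [S ::= S S T]
SSTSTSTx => SSTSTSTSTx   [S ::= S S T]
SSTSTSTSTx => dSTSTSTSTx   [S ::= d]
dSTSTSTSTx => ddTSTSTSTx   [S ::= d]
ddTSTSTSTx => ddlSTSTSTx   [T ::= l]
ddlSTSTSTx => ddldTSTSTx   [S ::= d]
ddldTSTSTx => ddldlSTSTx   [T ::= l]
ddldlSTSTx => ddldldTSTx   [S ::= d]
ddldldTSTx => ddldldlSTx   [T ::= l]
ddldldlSTx => ddldldldTx   [S ::= d]
ddldldldTx => ddldldldlx   [T ::= l]

S => Sx => SSTx => SSTSTx => SSTSTSTx => SSTSTSTSTx => dSTSTSTSTx => ddTSTSTSTx => ddlSTSTSTx => ddldTSTSTx => ddldlSTSTx => ddldldTSTx => ddldldlSTx => ddldldldTx => ddldldldlx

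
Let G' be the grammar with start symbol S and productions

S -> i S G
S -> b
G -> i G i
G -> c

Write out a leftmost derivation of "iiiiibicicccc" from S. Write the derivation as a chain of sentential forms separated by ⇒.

S⇒iSG⇒iiSGG⇒iiiSGGG⇒iiiiSGGGG⇒iiiiiSGGGGG⇒iiiiibGGGGG⇒iiiiibiGiGGGG⇒iiiiibiciGGGG⇒iiiiibicicGGG⇒iiiiibiciccGG⇒iiiiibicicccG⇒iiiiibicicccc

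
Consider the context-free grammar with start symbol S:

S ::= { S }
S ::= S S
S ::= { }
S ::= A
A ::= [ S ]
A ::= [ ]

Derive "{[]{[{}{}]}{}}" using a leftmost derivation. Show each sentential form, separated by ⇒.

S ⇒ {S} ⇒ {SS} ⇒ {SSS} ⇒ {ASS} ⇒ {[]SS} ⇒ {[]{S}S} ⇒ {[]{A}S} ⇒ {[]{[S]}S} ⇒ {[]{[SS]}S} ⇒ {[]{[{}S]}S} ⇒ {[]{[{}{}]}S} ⇒ {[]{[{}{}]}{}}

S ⇒ {S}   [S ::= { S }]
{S} ⇒ {SS}   [S ::= S S]
{SS} ⇒ {SSS}   [S ::= S S]
{SSS} ⇒ {ASS}   [S ::= A]
{ASS} ⇒ {[]SS}   [A ::= [ ]]
{[]SS} ⇒ {[]{S}S}   [S ::= { S }]
{[]{S}S} ⇒ {[]{A}S}   [S ::= A]
{[]{A}S} ⇒ {[]{[S]}S}   [A ::= [ S ]]
{[]{[S]}S} ⇒ {[]{[SS]}S}   [S ::= S S]
{[]{[SS]}S} ⇒ {[]{[{}S]}S}   [S ::= { }]
{[]{[{}S]}S} ⇒ {[]{[{}{}]}S}   [S ::= { }]
{[]{[{}{}]}S} ⇒ {[]{[{}{}]}{}}   [S ::= { }]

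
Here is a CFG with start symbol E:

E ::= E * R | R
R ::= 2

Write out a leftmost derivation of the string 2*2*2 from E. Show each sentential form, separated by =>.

E => E*R   [E ::= E * R]
E*R => E*R*R   [E ::= E * R]
E*R*R => R*R*R   [E ::= R]
R*R*R => 2*R*R   [R ::= 2]
2*R*R => 2*2*R   [R ::= 2]
2*2*R => 2*2*2   [R ::= 2]

E=>E*R=>E*R*R=>R*R*R=>2*R*R=>2*2*R=>2*2*2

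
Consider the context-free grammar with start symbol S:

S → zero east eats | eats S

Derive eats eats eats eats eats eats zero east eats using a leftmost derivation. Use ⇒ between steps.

S ⇒ eats S ⇒ eats eats S ⇒ eats eats eats S ⇒ eats eats eats eats S ⇒ eats eats eats eats eats S ⇒ eats eats eats eats eats eats S ⇒ eats eats eats eats eats eats zero east eats

S ⇒ eats S   [S → eats S]
eats S ⇒ eats eats S   [S → eats S]
eats eats S ⇒ eats eats eats S   [S → eats S]
eats eats eats S ⇒ eats eats eats eats S   [S → eats S]
eats eats eats eats S ⇒ eats eats eats eats eats S   [S → eats S]
eats eats eats eats eats S ⇒ eats eats eats eats eats eats S   [S → eats S]
eats eats eats eats eats eats S ⇒ eats eats eats eats eats eats zero east eats   [S → zero east eats]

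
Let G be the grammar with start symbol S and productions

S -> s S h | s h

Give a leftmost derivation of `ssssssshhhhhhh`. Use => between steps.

S => sSh => ssShh => sssShhh => ssssShhhh => sssssShhhhh => ssssssShhhhhh => ssssssshhhhhhh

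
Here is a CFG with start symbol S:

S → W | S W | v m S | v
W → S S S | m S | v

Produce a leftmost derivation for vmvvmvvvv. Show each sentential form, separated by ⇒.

S ⇒ SW ⇒ SWW ⇒ vWW ⇒ vmSW ⇒ vmSWW ⇒ vmvWW ⇒ vmvSSSW ⇒ vmvvmSSSW ⇒ vmvvmvSSW ⇒ vmvvmvvSW ⇒ vmvvmvvvW ⇒ vmvvmvvvv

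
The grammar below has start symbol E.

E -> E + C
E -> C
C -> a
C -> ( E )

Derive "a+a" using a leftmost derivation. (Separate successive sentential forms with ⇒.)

E⇒E+C⇒C+C⇒a+C⇒a+a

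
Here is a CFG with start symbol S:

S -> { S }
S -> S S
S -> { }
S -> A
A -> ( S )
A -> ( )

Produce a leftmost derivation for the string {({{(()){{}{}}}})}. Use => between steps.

S=>{S}=>{A}=>{(S)}=>{({S})}=>{({{S}})}=>{({{SS}})}=>{({{AS}})}=>{({{(S)S}})}=>{({{(A)S}})}=>{({{(())S}})}=>{({{(()){S}}})}=>{({{(()){SS}}})}=>{({{(()){{}S}}})}=>{({{(()){{}{}}}})}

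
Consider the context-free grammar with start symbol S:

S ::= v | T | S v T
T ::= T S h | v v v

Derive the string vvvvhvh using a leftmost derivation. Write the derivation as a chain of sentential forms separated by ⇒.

S ⇒ T   [S ::= T]
T ⇒ TSh   [T ::= T S h]
TSh ⇒ TShSh   [T ::= T S h]
TShSh ⇒ vvvShSh   [T ::= v v v]
vvvShSh ⇒ vvvvhSh   [S ::= v]
vvvvhSh ⇒ vvvvhvh   [S ::= v]

S ⇒ T ⇒ TSh ⇒ TShSh ⇒ vvvShSh ⇒ vvvvhSh ⇒ vvvvhvh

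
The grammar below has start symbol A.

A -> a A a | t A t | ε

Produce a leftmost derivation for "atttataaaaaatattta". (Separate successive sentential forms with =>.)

A => aAa => atAta => attAtta => atttAttta => atttaAattta => atttatAtattta => atttataAatattta => atttataaAaatattta => atttataaaAaaatattta => atttataaaaaatattta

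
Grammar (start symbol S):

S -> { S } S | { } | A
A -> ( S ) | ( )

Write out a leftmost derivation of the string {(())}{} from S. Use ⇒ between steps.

S ⇒ {S}S ⇒ {A}S ⇒ {(S)}S ⇒ {(A)}S ⇒ {(())}S ⇒ {(())}{}

S ⇒ {S}S   [S -> { S } S]
{S}S ⇒ {A}S   [S -> A]
{A}S ⇒ {(S)}S   [A -> ( S )]
{(S)}S ⇒ {(A)}S   [S -> A]
{(A)}S ⇒ {(())}S   [A -> ( )]
{(())}S ⇒ {(())}{}   [S -> { }]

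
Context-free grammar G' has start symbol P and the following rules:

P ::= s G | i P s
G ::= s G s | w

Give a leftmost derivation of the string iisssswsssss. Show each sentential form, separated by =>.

P => iPs => iiPss => iisGss => iissGsss => iisssGssss => iissssGsssss => iisssswsssss

P => iPs   [P ::= i P s]
iPs => iiPss   [P ::= i P s]
iiPss => iisGss   [P ::= s G]
iisGss => iissGsss   [G ::= s G s]
iissGsss => iisssGssss   [G ::= s G s]
iisssGssss => iissssGsssss   [G ::= s G s]
iissssGsssss => iisssswsssss   [G ::= w]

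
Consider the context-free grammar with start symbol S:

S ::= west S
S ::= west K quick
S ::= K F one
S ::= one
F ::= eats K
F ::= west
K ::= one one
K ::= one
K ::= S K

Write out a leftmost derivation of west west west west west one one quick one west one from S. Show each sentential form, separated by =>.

S => west S => west K F one => west S K F one => west west S K F one => west west west S K F one => west west west west S K F one => west west west west west K quick K F one => west west west west west one one quick K F one => west west west west west one one quick one F one => west west west west west one one quick one west one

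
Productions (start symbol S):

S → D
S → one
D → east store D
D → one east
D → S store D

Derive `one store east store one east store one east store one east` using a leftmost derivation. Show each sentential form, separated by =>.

S => D => S store D => one store D => one store east store D => one store east store S store D => one store east store D store D => one store east store one east store D => one store east store one east store S store D => one store east store one east store D store D => one store east store one east store one east store D => one store east store one east store one east store one east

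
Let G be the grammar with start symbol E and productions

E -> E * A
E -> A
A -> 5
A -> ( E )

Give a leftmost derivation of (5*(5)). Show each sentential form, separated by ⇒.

E⇒A⇒(E)⇒(E*A)⇒(A*A)⇒(5*A)⇒(5*(E))⇒(5*(A))⇒(5*(5))

E ⇒ A   [E -> A]
A ⇒ (E)   [A -> ( E )]
(E) ⇒ (E*A)   [E -> E * A]
(E*A) ⇒ (A*A)   [E -> A]
(A*A) ⇒ (5*A)   [A -> 5]
(5*A) ⇒ (5*(E))   [A -> ( E )]
(5*(E)) ⇒ (5*(A))   [E -> A]
(5*(A)) ⇒ (5*(5))   [A -> 5]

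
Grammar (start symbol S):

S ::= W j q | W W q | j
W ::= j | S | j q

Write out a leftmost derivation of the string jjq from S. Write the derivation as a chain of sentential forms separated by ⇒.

S⇒WWq⇒SWq⇒jWq⇒jjq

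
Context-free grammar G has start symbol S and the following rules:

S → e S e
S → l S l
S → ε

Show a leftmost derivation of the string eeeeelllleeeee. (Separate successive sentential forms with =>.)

S => eSe   [S → e S e]
eSe => eeSee   [S → e S e]
eeSee => eeeSeee   [S → e S e]
eeeSeee => eeeeSeeee   [S → e S e]
eeeeSeeee => eeeeeSeeeee   [S → e S e]
eeeeeSeeeee => eeeeelSleeeee   [S → l S l]
eeeeelSleeeee => eeeeellSlleeeee   [S → l S l]
eeeeellSlleeeee => eeeeelllleeeee   [S → ε]

S => eSe => eeSee => eeeSeee => eeeeSeeee => eeeeeSeeeee => eeeeelSleeeee => eeeeellSlleeeee => eeeeelllleeeee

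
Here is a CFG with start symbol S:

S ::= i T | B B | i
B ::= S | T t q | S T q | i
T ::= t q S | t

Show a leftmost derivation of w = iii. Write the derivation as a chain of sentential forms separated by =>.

S => BB => SB => BBB => iBB => iiB => iii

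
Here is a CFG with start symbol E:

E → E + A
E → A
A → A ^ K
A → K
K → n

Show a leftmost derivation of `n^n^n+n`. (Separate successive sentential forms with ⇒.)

E ⇒ E+A   [E → E + A]
E+A ⇒ A+A   [E → A]
A+A ⇒ A^K+A   [A → A ^ K]
A^K+A ⇒ A^K^K+A   [A → A ^ K]
A^K^K+A ⇒ K^K^K+A   [A → K]
K^K^K+A ⇒ n^K^K+A   [K → n]
n^K^K+A ⇒ n^n^K+A   [K → n]
n^n^K+A ⇒ n^n^n+A   [K → n]
n^n^n+A ⇒ n^n^n+K   [A → K]
n^n^n+K ⇒ n^n^n+n   [K → n]

E ⇒ E+A ⇒ A+A ⇒ A^K+A ⇒ A^K^K+A ⇒ K^K^K+A ⇒ n^K^K+A ⇒ n^n^K+A ⇒ n^n^n+A ⇒ n^n^n+K ⇒ n^n^n+n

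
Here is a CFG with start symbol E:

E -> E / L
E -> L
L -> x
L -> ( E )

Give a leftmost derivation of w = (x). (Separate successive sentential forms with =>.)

E=>L=>(E)=>(L)=>(x)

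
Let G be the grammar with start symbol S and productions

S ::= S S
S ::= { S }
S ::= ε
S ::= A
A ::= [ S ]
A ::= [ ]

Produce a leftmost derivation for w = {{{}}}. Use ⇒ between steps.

S ⇒ {S} ⇒ {SS} ⇒ {{S}S} ⇒ {{{S}}S} ⇒ {{{}}S} ⇒ {{{}}}

S ⇒ {S}   [S ::= { S }]
{S} ⇒ {SS}   [S ::= S S]
{SS} ⇒ {{S}S}   [S ::= { S }]
{{S}S} ⇒ {{{S}}S}   [S ::= { S }]
{{{S}}S} ⇒ {{{}}S}   [S ::= ε]
{{{}}S} ⇒ {{{}}}   [S ::= ε]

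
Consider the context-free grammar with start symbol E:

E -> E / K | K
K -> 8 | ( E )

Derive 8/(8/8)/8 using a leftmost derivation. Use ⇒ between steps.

E ⇒ E/K   [E -> E / K]
E/K ⇒ E/K/K   [E -> E / K]
E/K/K ⇒ K/K/K   [E -> K]
K/K/K ⇒ 8/K/K   [K -> 8]
8/K/K ⇒ 8/(E)/K   [K -> ( E )]
8/(E)/K ⇒ 8/(E/K)/K   [E -> E / K]
8/(E/K)/K ⇒ 8/(K/K)/K   [E -> K]
8/(K/K)/K ⇒ 8/(8/K)/K   [K -> 8]
8/(8/K)/K ⇒ 8/(8/8)/K   [K -> 8]
8/(8/8)/K ⇒ 8/(8/8)/8   [K -> 8]

E⇒E/K⇒E/K/K⇒K/K/K⇒8/K/K⇒8/(E)/K⇒8/(E/K)/K⇒8/(K/K)/K⇒8/(8/K)/K⇒8/(8/8)/K⇒8/(8/8)/8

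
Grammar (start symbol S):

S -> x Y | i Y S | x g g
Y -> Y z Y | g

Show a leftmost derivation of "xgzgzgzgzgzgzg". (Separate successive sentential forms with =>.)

S => xY => xYzY => xgzY => xgzYzY => xgzYzYzY => xgzYzYzYzY => xgzgzYzYzY => xgzgzgzYzY => xgzgzgzYzYzY => xgzgzgzgzYzY => xgzgzgzgzYzYzY => xgzgzgzgzgzYzY => xgzgzgzgzgzgzY => xgzgzgzgzgzgzg

S => xY   [S -> x Y]
xY => xYzY   [Y -> Y z Y]
xYzY => xgzY   [Y -> g]
xgzY => xgzYzY   [Y -> Y z Y]
xgzYzY => xgzYzYzY   [Y -> Y z Y]
xgzYzYzY => xgzYzYzYzY   [Y -> Y z Y]
xgzYzYzYzY => xgzgzYzYzY   [Y -> g]
xgzgzYzYzY => xgzgzgzYzY   [Y -> g]
xgzgzgzYzY => xgzgzgzYzYzY   [Y -> Y z Y]
xgzgzgzYzYzY => xgzgzgzgzYzY   [Y -> g]
xgzgzgzgzYzY => xgzgzgzgzYzYzY   [Y -> Y z Y]
xgzgzgzgzYzYzY => xgzgzgzgzgzYzY   [Y -> g]
xgzgzgzgzgzYzY => xgzgzgzgzgzgzY   [Y -> g]
xgzgzgzgzgzgzY => xgzgzgzgzgzgzg   [Y -> g]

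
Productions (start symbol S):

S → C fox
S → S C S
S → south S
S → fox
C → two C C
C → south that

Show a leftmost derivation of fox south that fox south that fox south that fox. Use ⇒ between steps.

S ⇒ S C S   [S → S C S]
S C S ⇒ S C S C S   [S → S C S]
S C S C S ⇒ S C S C S C S   [S → S C S]
S C S C S C S ⇒ fox C S C S C S   [S → fox]
fox C S C S C S ⇒ fox south that S C S C S   [C → south that]
fox south that S C S C S ⇒ fox south that fox C S C S   [S → fox]
fox south that fox C S C S ⇒ fox south that fox south that S C S   [C → south that]
fox south that fox south that S C S ⇒ fox south that fox south that fox C S   [S → fox]
fox south that fox south that fox C S ⇒ fox south that fox south that fox south that S   [C → south that]
fox south that fox south that fox south that S ⇒ fox south that fox south that fox south that fox   [S → fox]

S ⇒ S C S ⇒ S C S C S ⇒ S C S C S C S ⇒ fox C S C S C S ⇒ fox south that S C S C S ⇒ fox south that fox C S C S ⇒ fox south that fox south that S C S ⇒ fox south that fox south that fox C S ⇒ fox south that fox south that fox south that S ⇒ fox south that fox south that fox south that fox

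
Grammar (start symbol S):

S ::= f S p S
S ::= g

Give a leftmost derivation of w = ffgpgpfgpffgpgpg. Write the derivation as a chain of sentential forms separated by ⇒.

S ⇒ fSpS   [S ::= f S p S]
fSpS ⇒ ffSpSpS   [S ::= f S p S]
ffSpSpS ⇒ ffgpSpS   [S ::= g]
ffgpSpS ⇒ ffgpgpS   [S ::= g]
ffgpgpS ⇒ ffgpgpfSpS   [S ::= f S p S]
ffgpgpfSpS ⇒ ffgpgpfgpS   [S ::= g]
ffgpgpfgpS ⇒ ffgpgpfgpfSpS   [S ::= f S p S]
ffgpgpfgpfSpS ⇒ ffgpgpfgpffSpSpS   [S ::= f S p S]
ffgpgpfgpffSpSpS ⇒ ffgpgpfgpffgpSpS   [S ::= g]
ffgpgpfgpffgpSpS ⇒ ffgpgpfgpffgpgpS   [S ::= g]
ffgpgpfgpffgpgpS ⇒ ffgpgpfgpffgpgpg   [S ::= g]

S ⇒ fSpS ⇒ ffSpSpS ⇒ ffgpSpS ⇒ ffgpgpS ⇒ ffgpgpfSpS ⇒ ffgpgpfgpS ⇒ ffgpgpfgpfSpS ⇒ ffgpgpfgpffSpSpS ⇒ ffgpgpfgpffgpSpS ⇒ ffgpgpfgpffgpgpS ⇒ ffgpgpfgpffgpgpg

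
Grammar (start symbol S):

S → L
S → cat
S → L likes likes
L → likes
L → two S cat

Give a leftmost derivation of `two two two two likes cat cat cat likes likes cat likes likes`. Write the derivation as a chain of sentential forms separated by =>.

S => L likes likes   [S → L likes likes]
L likes likes => two S cat likes likes   [L → two S cat]
two S cat likes likes => two L likes likes cat likes likes   [S → L likes likes]
two L likes likes cat likes likes => two two S cat likes likes cat likes likes   [L → two S cat]
two two S cat likes likes cat likes likes => two two L cat likes likes cat likes likes   [S → L]
two two L cat likes likes cat likes likes => two two two S cat cat likes likes cat likes likes   [L → two S cat]
two two two S cat cat likes likes cat likes likes => two two two L cat cat likes likes cat likes likes   [S → L]
two two two L cat cat likes likes cat likes likes => two two two two S cat cat cat likes likes cat likes likes   [L → two S cat]
two two two two S cat cat cat likes likes cat likes likes => two two two two L cat cat cat likes likes cat likes likes   [S → L]
two two two two L cat cat cat likes likes cat likes likes => two two two two likes cat cat cat likes likes cat likes likes   [L → likes]

S => L likes likes => two S cat likes likes => two L likes likes cat likes likes => two two S cat likes likes cat likes likes => two two L cat likes likes cat likes likes => two two two S cat cat likes likes cat likes likes => two two two L cat cat likes likes cat likes likes => two two two two S cat cat cat likes likes cat likes likes => two two two two L cat cat cat likes likes cat likes likes => two two two two likes cat cat cat likes likes cat likes likes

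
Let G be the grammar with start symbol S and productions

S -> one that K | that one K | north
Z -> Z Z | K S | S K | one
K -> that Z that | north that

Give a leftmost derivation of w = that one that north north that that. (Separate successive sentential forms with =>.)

S => that one K => that one that Z that => that one that S K that => that one that north K that => that one that north north that that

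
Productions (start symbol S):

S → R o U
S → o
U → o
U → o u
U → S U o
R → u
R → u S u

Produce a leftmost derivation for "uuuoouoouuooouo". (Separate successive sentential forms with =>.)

S=>RoU=>uSuoU=>uRoUuoU=>uuSuoUuoU=>uuRoUuoUuoU=>uuuoUuoUuoU=>uuuoouoUuoU=>uuuoouoouuoU=>uuuoouoouuoSUo=>uuuoouoouuooUo=>uuuoouoouuooouo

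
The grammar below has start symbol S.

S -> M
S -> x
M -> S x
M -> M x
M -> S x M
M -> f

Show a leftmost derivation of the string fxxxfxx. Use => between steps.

S => M   [S -> M]
M => Sx   [M -> S x]
Sx => Mx   [S -> M]
Mx => SxMx   [M -> S x M]
SxMx => MxMx   [S -> M]
MxMx => SxxMx   [M -> S x]
SxxMx => MxxMx   [S -> M]
MxxMx => MxxxMx   [M -> M x]
MxxxMx => fxxxMx   [M -> f]
fxxxMx => fxxxSxx   [M -> S x]
fxxxSxx => fxxxMxx   [S -> M]
fxxxMxx => fxxxfxx   [M -> f]

S => M => Sx => Mx => SxMx => MxMx => SxxMx => MxxMx => MxxxMx => fxxxMx => fxxxSxx => fxxxMxx => fxxxfxx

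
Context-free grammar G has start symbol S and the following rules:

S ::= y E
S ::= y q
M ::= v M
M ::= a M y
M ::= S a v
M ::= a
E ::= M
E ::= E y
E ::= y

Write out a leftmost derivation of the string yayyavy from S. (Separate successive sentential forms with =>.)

S => yE => yM => yaMy => yaSavy => yayEavy => yayyavy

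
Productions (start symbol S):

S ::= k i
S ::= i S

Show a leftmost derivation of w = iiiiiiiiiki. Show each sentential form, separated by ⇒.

S ⇒ iS   [S ::= i S]
iS ⇒ iiS   [S ::= i S]
iiS ⇒ iiiS   [S ::= i S]
iiiS ⇒ iiiiS   [S ::= i S]
iiiiS ⇒ iiiiiS   [S ::= i S]
iiiiiS ⇒ iiiiiiS   [S ::= i S]
iiiiiiS ⇒ iiiiiiiS   [S ::= i S]
iiiiiiiS ⇒ iiiiiiiiS   [S ::= i S]
iiiiiiiiS ⇒ iiiiiiiiiS   [S ::= i S]
iiiiiiiiiS ⇒ iiiiiiiiiki   [S ::= k i]

S⇒iS⇒iiS⇒iiiS⇒iiiiS⇒iiiiiS⇒iiiiiiS⇒iiiiiiiS⇒iiiiiiiiS⇒iiiiiiiiiS⇒iiiiiiiiiki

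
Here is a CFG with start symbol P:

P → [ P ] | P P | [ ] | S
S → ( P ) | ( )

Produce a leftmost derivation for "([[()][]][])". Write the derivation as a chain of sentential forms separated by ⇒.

P ⇒ S   [P → S]
S ⇒ (P)   [S → ( P )]
(P) ⇒ (PP)   [P → P P]
(PP) ⇒ ([P]P)   [P → [ P ]]
([P]P) ⇒ ([PP]P)   [P → P P]
([PP]P) ⇒ ([[P]P]P)   [P → [ P ]]
([[P]P]P) ⇒ ([[S]P]P)   [P → S]
([[S]P]P) ⇒ ([[()]P]P)   [S → ( )]
([[()]P]P) ⇒ ([[()][]]P)   [P → [ ]]
([[()][]]P) ⇒ ([[()][]][])   [P → [ ]]

P ⇒ S ⇒ (P) ⇒ (PP) ⇒ ([P]P) ⇒ ([PP]P) ⇒ ([[P]P]P) ⇒ ([[S]P]P) ⇒ ([[()]P]P) ⇒ ([[()][]]P) ⇒ ([[()][]][])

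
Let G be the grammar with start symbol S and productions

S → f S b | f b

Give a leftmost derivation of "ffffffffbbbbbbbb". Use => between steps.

S => fSb => ffSbb => fffSbbb => ffffSbbbb => fffffSbbbbb => ffffffSbbbbbb => fffffffSbbbbbbb => ffffffffbbbbbbbb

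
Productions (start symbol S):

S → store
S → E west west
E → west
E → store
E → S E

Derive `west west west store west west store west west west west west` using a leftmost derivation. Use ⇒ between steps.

S ⇒ E west west ⇒ S E west west ⇒ E west west E west west ⇒ west west west E west west ⇒ west west west S E west west ⇒ west west west E west west E west west ⇒ west west west store west west E west west ⇒ west west west store west west S E west west ⇒ west west west store west west E west west E west west ⇒ west west west store west west store west west E west west ⇒ west west west store west west store west west west west west

S ⇒ E west west   [S → E west west]
E west west ⇒ S E west west   [E → S E]
S E west west ⇒ E west west E west west   [S → E west west]
E west west E west west ⇒ west west west E west west   [E → west]
west west west E west west ⇒ west west west S E west west   [E → S E]
west west west S E west west ⇒ west west west E west west E west west   [S → E west west]
west west west E west west E west west ⇒ west west west store west west E west west   [E → store]
west west west store west west E west west ⇒ west west west store west west S E west west   [E → S E]
west west west store west west S E west west ⇒ west west west store west west E west west E west west   [S → E west west]
west west west store west west E west west E west west ⇒ west west west store west west store west west E west west   [E → store]
west west west store west west store west west E west west ⇒ west west west store west west store west west west west west   [E → west]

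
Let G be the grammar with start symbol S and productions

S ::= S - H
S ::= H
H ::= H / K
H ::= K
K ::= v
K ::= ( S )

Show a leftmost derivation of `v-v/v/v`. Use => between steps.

S => S-H => H-H => K-H => v-H => v-H/K => v-H/K/K => v-K/K/K => v-v/K/K => v-v/v/K => v-v/v/v

S => S-H   [S ::= S - H]
S-H => H-H   [S ::= H]
H-H => K-H   [H ::= K]
K-H => v-H   [K ::= v]
v-H => v-H/K   [H ::= H / K]
v-H/K => v-H/K/K   [H ::= H / K]
v-H/K/K => v-K/K/K   [H ::= K]
v-K/K/K => v-v/K/K   [K ::= v]
v-v/K/K => v-v/v/K   [K ::= v]
v-v/v/K => v-v/v/v   [K ::= v]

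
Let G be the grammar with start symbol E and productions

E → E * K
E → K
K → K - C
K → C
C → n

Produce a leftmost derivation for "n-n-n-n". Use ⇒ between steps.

E ⇒ K ⇒ K-C ⇒ K-C-C ⇒ K-C-C-C ⇒ C-C-C-C ⇒ n-C-C-C ⇒ n-n-C-C ⇒ n-n-n-C ⇒ n-n-n-n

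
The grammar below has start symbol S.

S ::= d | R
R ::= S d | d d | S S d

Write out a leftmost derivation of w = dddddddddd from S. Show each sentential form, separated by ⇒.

S ⇒ R ⇒ SSd ⇒ dSd ⇒ dRd ⇒ dSSdd ⇒ dRSdd ⇒ dSSdSdd ⇒ dRSdSdd ⇒ dddSdSdd ⇒ dddRdSdd ⇒ dddSddSdd ⇒ dddRddSdd ⇒ dddddddSdd ⇒ dddddddddd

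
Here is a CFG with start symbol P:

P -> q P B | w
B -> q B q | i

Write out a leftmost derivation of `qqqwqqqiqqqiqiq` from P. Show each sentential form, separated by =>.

P => qPB   [P -> q P B]
qPB => qqPBB   [P -> q P B]
qqPBB => qqqPBBB   [P -> q P B]
qqqPBBB => qqqwBBB   [P -> w]
qqqwBBB => qqqwqBqBB   [B -> q B q]
qqqwqBqBB => qqqwqqBqqBB   [B -> q B q]
qqqwqqBqqBB => qqqwqqqBqqqBB   [B -> q B q]
qqqwqqqBqqqBB => qqqwqqqiqqqBB   [B -> i]
qqqwqqqiqqqBB => qqqwqqqiqqqiB   [B -> i]
qqqwqqqiqqqiB => qqqwqqqiqqqiqBq   [B -> q B q]
qqqwqqqiqqqiqBq => qqqwqqqiqqqiqiq   [B -> i]

P => qPB => qqPBB => qqqPBBB => qqqwBBB => qqqwqBqBB => qqqwqqBqqBB => qqqwqqqBqqqBB => qqqwqqqiqqqBB => qqqwqqqiqqqiB => qqqwqqqiqqqiqBq => qqqwqqqiqqqiqiq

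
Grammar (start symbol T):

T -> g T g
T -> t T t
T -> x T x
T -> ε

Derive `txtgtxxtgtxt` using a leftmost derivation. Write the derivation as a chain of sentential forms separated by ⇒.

T ⇒ tTt   [T -> t T t]
tTt ⇒ txTxt   [T -> x T x]
txTxt ⇒ txtTtxt   [T -> t T t]
txtTtxt ⇒ txtgTgtxt   [T -> g T g]
txtgTgtxt ⇒ txtgtTtgtxt   [T -> t T t]
txtgtTtgtxt ⇒ txtgtxTxtgtxt   [T -> x T x]
txtgtxTxtgtxt ⇒ txtgtxxtgtxt   [T -> ε]

T ⇒ tTt ⇒ txTxt ⇒ txtTtxt ⇒ txtgTgtxt ⇒ txtgtTtgtxt ⇒ txtgtxTxtgtxt ⇒ txtgtxxtgtxt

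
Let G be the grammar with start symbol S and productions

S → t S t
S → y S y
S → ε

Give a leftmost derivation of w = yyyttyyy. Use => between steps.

S=>ySy=>yySyy=>yyySyyy=>yyytStyyy=>yyyttyyy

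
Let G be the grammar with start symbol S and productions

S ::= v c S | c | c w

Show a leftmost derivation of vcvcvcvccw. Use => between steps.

S => vcS => vcvcS => vcvcvcS => vcvcvcvcS => vcvcvcvccw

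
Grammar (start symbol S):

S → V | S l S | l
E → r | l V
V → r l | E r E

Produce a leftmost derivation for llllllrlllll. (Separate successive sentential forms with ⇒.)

S ⇒ SlS   [S → S l S]
SlS ⇒ SlSlS   [S → S l S]
SlSlS ⇒ llSlS   [S → l]
llSlS ⇒ llSlSlS   [S → S l S]
llSlSlS ⇒ llllSlS   [S → l]
llllSlS ⇒ llllSlSlS   [S → S l S]
llllSlSlS ⇒ llllllSlS   [S → l]
llllllSlS ⇒ llllllSlSlS   [S → S l S]
llllllSlSlS ⇒ llllllVlSlS   [S → V]
llllllVlSlS ⇒ llllllrllSlS   [V → r l]
llllllrllSlS ⇒ llllllrllllS   [S → l]
llllllrllllS ⇒ llllllrlllll   [S → l]

S⇒SlS⇒SlSlS⇒llSlS⇒llSlSlS⇒llllSlS⇒llllSlSlS⇒llllllSlS⇒llllllSlSlS⇒llllllVlSlS⇒llllllrllSlS⇒llllllrllllS⇒llllllrlllll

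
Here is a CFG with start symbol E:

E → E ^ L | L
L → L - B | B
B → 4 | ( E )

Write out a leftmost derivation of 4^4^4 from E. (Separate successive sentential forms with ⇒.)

E⇒E^L⇒E^L^L⇒L^L^L⇒B^L^L⇒4^L^L⇒4^B^L⇒4^4^L⇒4^4^B⇒4^4^4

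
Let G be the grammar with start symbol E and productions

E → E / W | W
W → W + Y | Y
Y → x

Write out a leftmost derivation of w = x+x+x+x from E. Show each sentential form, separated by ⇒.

E ⇒ W ⇒ W+Y ⇒ W+Y+Y ⇒ W+Y+Y+Y ⇒ Y+Y+Y+Y ⇒ x+Y+Y+Y ⇒ x+x+Y+Y ⇒ x+x+x+Y ⇒ x+x+x+x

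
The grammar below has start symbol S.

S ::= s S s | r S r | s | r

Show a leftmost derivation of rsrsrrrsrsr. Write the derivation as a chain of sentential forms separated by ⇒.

S ⇒ rSr   [S ::= r S r]
rSr ⇒ rsSsr   [S ::= s S s]
rsSsr ⇒ rsrSrsr   [S ::= r S r]
rsrSrsr ⇒ rsrsSsrsr   [S ::= s S s]
rsrsSsrsr ⇒ rsrsrSrsrsr   [S ::= r S r]
rsrsrSrsrsr ⇒ rsrsrrrsrsr   [S ::= r]

S ⇒ rSr ⇒ rsSsr ⇒ rsrSrsr ⇒ rsrsSsrsr ⇒ rsrsrSrsrsr ⇒ rsrsrrrsrsr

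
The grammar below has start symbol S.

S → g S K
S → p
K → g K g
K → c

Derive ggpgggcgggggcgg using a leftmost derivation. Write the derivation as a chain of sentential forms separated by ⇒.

S ⇒ gSK ⇒ ggSKK ⇒ ggpKK ⇒ ggpgKgK ⇒ ggpggKggK ⇒ ggpgggKgggK ⇒ ggpgggcgggK ⇒ ggpgggcggggKg ⇒ ggpgggcgggggKgg ⇒ ggpgggcgggggcgg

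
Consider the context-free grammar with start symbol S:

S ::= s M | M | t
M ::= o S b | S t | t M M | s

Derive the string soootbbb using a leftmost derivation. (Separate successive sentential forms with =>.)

S => sM   [S ::= s M]
sM => soSb   [M ::= o S b]
soSb => soMb   [S ::= M]
soMb => sooSbb   [M ::= o S b]
sooSbb => sooMbb   [S ::= M]
sooMbb => soooSbbb   [M ::= o S b]
soooSbbb => soootbbb   [S ::= t]

S => sM => soSb => soMb => sooSbb => sooMbb => soooSbbb => soootbbb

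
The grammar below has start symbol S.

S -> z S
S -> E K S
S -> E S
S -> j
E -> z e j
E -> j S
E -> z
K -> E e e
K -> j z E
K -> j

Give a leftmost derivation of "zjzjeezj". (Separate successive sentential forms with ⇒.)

S ⇒ EKS   [S -> E K S]
EKS ⇒ zKS   [E -> z]
zKS ⇒ zEeeS   [K -> E e e]
zEeeS ⇒ zjSeeS   [E -> j S]
zjSeeS ⇒ zjESeeS   [S -> E S]
zjESeeS ⇒ zjzSeeS   [E -> z]
zjzSeeS ⇒ zjzjeeS   [S -> j]
zjzjeeS ⇒ zjzjeeES   [S -> E S]
zjzjeeES ⇒ zjzjeezS   [E -> z]
zjzjeezS ⇒ zjzjeezj   [S -> j]

S ⇒ EKS ⇒ zKS ⇒ zEeeS ⇒ zjSeeS ⇒ zjESeeS ⇒ zjzSeeS ⇒ zjzjeeS ⇒ zjzjeeES ⇒ zjzjeezS ⇒ zjzjeezj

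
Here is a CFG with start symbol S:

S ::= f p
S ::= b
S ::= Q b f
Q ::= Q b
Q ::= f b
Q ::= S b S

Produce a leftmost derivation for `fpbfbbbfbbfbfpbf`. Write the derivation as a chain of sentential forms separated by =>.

S => Qbf   [S ::= Q b f]
Qbf => SbSbf   [Q ::= S b S]
SbSbf => QbfbSbf   [S ::= Q b f]
QbfbSbf => QbbfbSbf   [Q ::= Q b]
QbbfbSbf => SbSbbfbSbf   [Q ::= S b S]
SbSbbfbSbf => fpbSbbfbSbf   [S ::= f p]
fpbSbbfbSbf => fpbQbfbbfbSbf   [S ::= Q b f]
fpbQbfbbfbSbf => fpbQbbfbbfbSbf   [Q ::= Q b]
fpbQbbfbbfbSbf => fpbfbbbfbbfbSbf   [Q ::= f b]
fpbfbbbfbbfbSbf => fpbfbbbfbbfbfpbf   [S ::= f p]

S => Qbf => SbSbf => QbfbSbf => QbbfbSbf => SbSbbfbSbf => fpbSbbfbSbf => fpbQbfbbfbSbf => fpbQbbfbbfbSbf => fpbfbbbfbbfbSbf => fpbfbbbfbbfbfpbf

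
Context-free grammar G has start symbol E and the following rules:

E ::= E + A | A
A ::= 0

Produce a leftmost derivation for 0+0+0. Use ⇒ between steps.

E ⇒ E+A ⇒ E+A+A ⇒ A+A+A ⇒ 0+A+A ⇒ 0+0+A ⇒ 0+0+0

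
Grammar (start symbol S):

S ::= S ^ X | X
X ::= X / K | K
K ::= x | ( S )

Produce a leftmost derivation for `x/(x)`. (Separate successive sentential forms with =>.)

S => X   [S ::= X]
X => X/K   [X ::= X / K]
X/K => K/K   [X ::= K]
K/K => x/K   [K ::= x]
x/K => x/(S)   [K ::= ( S )]
x/(S) => x/(X)   [S ::= X]
x/(X) => x/(K)   [X ::= K]
x/(K) => x/(x)   [K ::= x]

S => X => X/K => K/K => x/K => x/(S) => x/(X) => x/(K) => x/(x)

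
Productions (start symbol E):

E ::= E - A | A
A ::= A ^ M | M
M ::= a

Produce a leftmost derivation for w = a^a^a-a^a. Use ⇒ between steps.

E ⇒ E-A   [E ::= E - A]
E-A ⇒ A-A   [E ::= A]
A-A ⇒ A^M-A   [A ::= A ^ M]
A^M-A ⇒ A^M^M-A   [A ::= A ^ M]
A^M^M-A ⇒ M^M^M-A   [A ::= M]
M^M^M-A ⇒ a^M^M-A   [M ::= a]
a^M^M-A ⇒ a^a^M-A   [M ::= a]
a^a^M-A ⇒ a^a^a-A   [M ::= a]
a^a^a-A ⇒ a^a^a-A^M   [A ::= A ^ M]
a^a^a-A^M ⇒ a^a^a-M^M   [A ::= M]
a^a^a-M^M ⇒ a^a^a-a^M   [M ::= a]
a^a^a-a^M ⇒ a^a^a-a^a   [M ::= a]

E ⇒ E-A ⇒ A-A ⇒ A^M-A ⇒ A^M^M-A ⇒ M^M^M-A ⇒ a^M^M-A ⇒ a^a^M-A ⇒ a^a^a-A ⇒ a^a^a-A^M ⇒ a^a^a-M^M ⇒ a^a^a-a^M ⇒ a^a^a-a^a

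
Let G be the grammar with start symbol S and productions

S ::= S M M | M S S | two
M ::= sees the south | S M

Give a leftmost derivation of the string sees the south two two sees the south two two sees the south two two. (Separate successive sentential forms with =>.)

S => M S S   [S ::= M S S]
M S S => S M S S   [M ::= S M]
S M S S => M S S M S S   [S ::= M S S]
M S S M S S => sees the south S S M S S   [M ::= sees the south]
sees the south S S M S S => sees the south two S M S S   [S ::= two]
sees the south two S M S S => sees the south two M S S M S S   [S ::= M S S]
sees the south two M S S M S S => sees the south two S M S S M S S   [M ::= S M]
sees the south two S M S S M S S => sees the south two two M S S M S S   [S ::= two]
sees the south two two M S S M S S => sees the south two two sees the south S S M S S   [M ::= sees the south]
sees the south two two sees the south S S M S S => sees the south two two sees the south two S M S S   [S ::= two]
sees the south two two sees the south two S M S S => sees the south two two sees the south two two M S S   [S ::= two]
sees the south two two sees the south two two M S S => sees the south two two sees the south two two sees the south S S   [M ::= sees the south]
sees the south two two sees the south two two sees the south S S => sees the south two two sees the south two two sees the south two S   [S ::= two]
sees the south two two sees the south two two sees the south two S => sees the south two two sees the south two two sees the south two two   [S ::= two]

S => M S S => S M S S => M S S M S S => sees the south S S M S S => sees the south two S M S S => sees the south two M S S M S S => sees the south two S M S S M S S => sees the south two two M S S M S S => sees the south two two sees the south S S M S S => sees the south two two sees the south two S M S S => sees the south two two sees the south two two M S S => sees the south two two sees the south two two sees the south S S => sees the south two two sees the south two two sees the south two S => sees the south two two sees the south two two sees the south two two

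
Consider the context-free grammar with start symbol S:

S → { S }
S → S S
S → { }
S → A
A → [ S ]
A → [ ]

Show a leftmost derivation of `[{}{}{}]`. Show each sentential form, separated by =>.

S=>A=>[S]=>[SS]=>[{}S]=>[{}SS]=>[{}{}S]=>[{}{}{}]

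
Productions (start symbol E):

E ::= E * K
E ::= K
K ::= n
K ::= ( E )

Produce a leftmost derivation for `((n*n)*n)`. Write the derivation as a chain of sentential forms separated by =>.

E=>K=>(E)=>(E*K)=>(K*K)=>((E)*K)=>((E*K)*K)=>((K*K)*K)=>((n*K)*K)=>((n*n)*K)=>((n*n)*n)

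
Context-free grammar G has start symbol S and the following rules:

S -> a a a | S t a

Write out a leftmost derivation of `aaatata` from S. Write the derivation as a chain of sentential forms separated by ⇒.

S⇒Sta⇒Stata⇒aaatata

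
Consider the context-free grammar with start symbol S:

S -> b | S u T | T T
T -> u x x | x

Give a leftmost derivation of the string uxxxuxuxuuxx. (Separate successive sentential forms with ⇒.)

S⇒SuT⇒SuTuT⇒SuTuTuT⇒TTuTuTuT⇒uxxTuTuTuT⇒uxxxuTuTuT⇒uxxxuxuTuT⇒uxxxuxuxuT⇒uxxxuxuxuuxx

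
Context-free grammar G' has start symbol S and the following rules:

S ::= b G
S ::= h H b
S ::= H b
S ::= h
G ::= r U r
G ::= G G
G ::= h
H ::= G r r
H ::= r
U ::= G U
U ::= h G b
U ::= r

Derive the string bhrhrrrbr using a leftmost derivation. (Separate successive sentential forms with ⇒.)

S ⇒ bG ⇒ bGG ⇒ bhG ⇒ bhrUr ⇒ bhrhGbr ⇒ bhrhrUrbr ⇒ bhrhrrrbr

S ⇒ bG   [S ::= b G]
bG ⇒ bGG   [G ::= G G]
bGG ⇒ bhG   [G ::= h]
bhG ⇒ bhrUr   [G ::= r U r]
bhrUr ⇒ bhrhGbr   [U ::= h G b]
bhrhGbr ⇒ bhrhrUrbr   [G ::= r U r]
bhrhrUrbr ⇒ bhrhrrrbr   [U ::= r]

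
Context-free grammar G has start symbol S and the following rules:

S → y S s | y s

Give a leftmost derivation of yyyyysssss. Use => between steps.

S => ySs   [S → y S s]
ySs => yySss   [S → y S s]
yySss => yyySsss   [S → y S s]
yyySsss => yyyySssss   [S → y S s]
yyyySssss => yyyyysssss   [S → y s]

S=>ySs=>yySss=>yyySsss=>yyyySssss=>yyyyysssss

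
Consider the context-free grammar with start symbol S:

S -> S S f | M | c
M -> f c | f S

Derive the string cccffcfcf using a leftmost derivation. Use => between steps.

S => SSf => SSfSf => SSfSfSf => cSfSfSf => cSSffSfSf => ccSffSfSf => cccffSfSf => cccffcfSf => cccffcfcf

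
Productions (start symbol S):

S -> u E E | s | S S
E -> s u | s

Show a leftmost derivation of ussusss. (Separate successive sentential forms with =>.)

S => SS   [S -> S S]
SS => uEES   [S -> u E E]
uEES => usES   [E -> s]
usES => ussuS   [E -> s u]
ussuS => ussuSS   [S -> S S]
ussuSS => ussuSSS   [S -> S S]
ussuSSS => ussusSS   [S -> s]
ussusSS => ussussS   [S -> s]
ussussS => ussusss   [S -> s]

S => SS => uEES => usES => ussuS => ussuSS => ussuSSS => ussusSS => ussussS => ussusss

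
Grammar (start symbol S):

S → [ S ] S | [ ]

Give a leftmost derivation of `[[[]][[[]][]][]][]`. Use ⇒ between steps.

S ⇒ [S]S ⇒ [[S]S]S ⇒ [[[]]S]S ⇒ [[[]][S]S]S ⇒ [[[]][[S]S]S]S ⇒ [[[]][[[]]S]S]S ⇒ [[[]][[[]][]]S]S ⇒ [[[]][[[]][]][]]S ⇒ [[[]][[[]][]][]][]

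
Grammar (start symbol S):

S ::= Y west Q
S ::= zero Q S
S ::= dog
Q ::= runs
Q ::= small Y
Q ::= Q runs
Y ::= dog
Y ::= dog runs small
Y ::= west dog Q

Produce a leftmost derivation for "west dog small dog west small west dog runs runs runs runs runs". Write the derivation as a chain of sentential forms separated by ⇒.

S ⇒ Y west Q ⇒ west dog Q west Q ⇒ west dog small Y west Q ⇒ west dog small dog west Q ⇒ west dog small dog west Q runs ⇒ west dog small dog west small Y runs ⇒ west dog small dog west small west dog Q runs ⇒ west dog small dog west small west dog Q runs runs ⇒ west dog small dog west small west dog Q runs runs runs ⇒ west dog small dog west small west dog Q runs runs runs runs ⇒ west dog small dog west small west dog runs runs runs runs runs

S ⇒ Y west Q   [S ::= Y west Q]
Y west Q ⇒ west dog Q west Q   [Y ::= west dog Q]
west dog Q west Q ⇒ west dog small Y west Q   [Q ::= small Y]
west dog small Y west Q ⇒ west dog small dog west Q   [Y ::= dog]
west dog small dog west Q ⇒ west dog small dog west Q runs   [Q ::= Q runs]
west dog small dog west Q runs ⇒ west dog small dog west small Y runs   [Q ::= small Y]
west dog small dog west small Y runs ⇒ west dog small dog west small west dog Q runs   [Y ::= west dog Q]
west dog small dog west small west dog Q runs ⇒ west dog small dog west small west dog Q runs runs   [Q ::= Q runs]
west dog small dog west small west dog Q runs runs ⇒ west dog small dog west small west dog Q runs runs runs   [Q ::= Q runs]
west dog small dog west small west dog Q runs runs runs ⇒ west dog small dog west small west dog Q runs runs runs runs   [Q ::= Q runs]
west dog small dog west small west dog Q runs runs runs runs ⇒ west dog small dog west small west dog runs runs runs runs runs   [Q ::= runs]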